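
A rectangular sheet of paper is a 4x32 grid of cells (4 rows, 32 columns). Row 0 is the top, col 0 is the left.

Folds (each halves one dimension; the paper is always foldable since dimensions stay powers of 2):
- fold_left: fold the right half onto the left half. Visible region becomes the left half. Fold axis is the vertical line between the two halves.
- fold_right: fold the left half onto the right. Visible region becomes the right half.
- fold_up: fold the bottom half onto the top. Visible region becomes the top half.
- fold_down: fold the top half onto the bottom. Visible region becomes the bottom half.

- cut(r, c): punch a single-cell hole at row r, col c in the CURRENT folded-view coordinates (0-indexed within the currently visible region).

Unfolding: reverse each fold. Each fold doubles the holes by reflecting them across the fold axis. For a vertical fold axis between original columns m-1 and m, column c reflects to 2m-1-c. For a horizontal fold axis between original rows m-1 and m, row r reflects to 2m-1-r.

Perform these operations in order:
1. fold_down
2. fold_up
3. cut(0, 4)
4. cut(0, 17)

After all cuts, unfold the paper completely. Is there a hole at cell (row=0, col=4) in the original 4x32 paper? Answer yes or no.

Answer: yes

Derivation:
Op 1 fold_down: fold axis h@2; visible region now rows[2,4) x cols[0,32) = 2x32
Op 2 fold_up: fold axis h@3; visible region now rows[2,3) x cols[0,32) = 1x32
Op 3 cut(0, 4): punch at orig (2,4); cuts so far [(2, 4)]; region rows[2,3) x cols[0,32) = 1x32
Op 4 cut(0, 17): punch at orig (2,17); cuts so far [(2, 4), (2, 17)]; region rows[2,3) x cols[0,32) = 1x32
Unfold 1 (reflect across h@3): 4 holes -> [(2, 4), (2, 17), (3, 4), (3, 17)]
Unfold 2 (reflect across h@2): 8 holes -> [(0, 4), (0, 17), (1, 4), (1, 17), (2, 4), (2, 17), (3, 4), (3, 17)]
Holes: [(0, 4), (0, 17), (1, 4), (1, 17), (2, 4), (2, 17), (3, 4), (3, 17)]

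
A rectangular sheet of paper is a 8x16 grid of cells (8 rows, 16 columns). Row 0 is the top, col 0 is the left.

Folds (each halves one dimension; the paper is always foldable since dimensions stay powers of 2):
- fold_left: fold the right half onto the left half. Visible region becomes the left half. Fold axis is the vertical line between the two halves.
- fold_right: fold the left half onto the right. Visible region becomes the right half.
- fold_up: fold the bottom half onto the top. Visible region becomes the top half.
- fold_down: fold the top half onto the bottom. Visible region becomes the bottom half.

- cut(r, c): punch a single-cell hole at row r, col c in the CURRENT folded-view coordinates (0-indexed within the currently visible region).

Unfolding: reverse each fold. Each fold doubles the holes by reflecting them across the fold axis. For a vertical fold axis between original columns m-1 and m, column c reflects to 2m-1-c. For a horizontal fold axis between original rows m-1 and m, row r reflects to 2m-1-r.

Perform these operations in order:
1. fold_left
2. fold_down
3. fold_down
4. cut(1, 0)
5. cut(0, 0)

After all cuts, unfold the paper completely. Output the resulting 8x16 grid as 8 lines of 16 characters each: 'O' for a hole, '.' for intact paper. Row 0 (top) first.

Op 1 fold_left: fold axis v@8; visible region now rows[0,8) x cols[0,8) = 8x8
Op 2 fold_down: fold axis h@4; visible region now rows[4,8) x cols[0,8) = 4x8
Op 3 fold_down: fold axis h@6; visible region now rows[6,8) x cols[0,8) = 2x8
Op 4 cut(1, 0): punch at orig (7,0); cuts so far [(7, 0)]; region rows[6,8) x cols[0,8) = 2x8
Op 5 cut(0, 0): punch at orig (6,0); cuts so far [(6, 0), (7, 0)]; region rows[6,8) x cols[0,8) = 2x8
Unfold 1 (reflect across h@6): 4 holes -> [(4, 0), (5, 0), (6, 0), (7, 0)]
Unfold 2 (reflect across h@4): 8 holes -> [(0, 0), (1, 0), (2, 0), (3, 0), (4, 0), (5, 0), (6, 0), (7, 0)]
Unfold 3 (reflect across v@8): 16 holes -> [(0, 0), (0, 15), (1, 0), (1, 15), (2, 0), (2, 15), (3, 0), (3, 15), (4, 0), (4, 15), (5, 0), (5, 15), (6, 0), (6, 15), (7, 0), (7, 15)]

Answer: O..............O
O..............O
O..............O
O..............O
O..............O
O..............O
O..............O
O..............O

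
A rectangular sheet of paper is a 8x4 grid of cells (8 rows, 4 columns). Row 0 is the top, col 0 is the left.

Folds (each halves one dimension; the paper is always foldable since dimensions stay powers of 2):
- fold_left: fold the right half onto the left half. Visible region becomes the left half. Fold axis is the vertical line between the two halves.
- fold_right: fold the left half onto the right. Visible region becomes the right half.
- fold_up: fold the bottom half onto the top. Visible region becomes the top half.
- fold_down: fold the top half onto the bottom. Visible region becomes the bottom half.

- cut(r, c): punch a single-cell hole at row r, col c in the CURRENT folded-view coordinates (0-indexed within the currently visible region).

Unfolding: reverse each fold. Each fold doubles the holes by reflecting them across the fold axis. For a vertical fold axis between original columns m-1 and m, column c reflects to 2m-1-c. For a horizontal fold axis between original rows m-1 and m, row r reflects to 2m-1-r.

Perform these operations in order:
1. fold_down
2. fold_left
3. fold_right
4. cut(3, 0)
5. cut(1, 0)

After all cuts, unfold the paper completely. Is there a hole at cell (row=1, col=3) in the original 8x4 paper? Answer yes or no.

Op 1 fold_down: fold axis h@4; visible region now rows[4,8) x cols[0,4) = 4x4
Op 2 fold_left: fold axis v@2; visible region now rows[4,8) x cols[0,2) = 4x2
Op 3 fold_right: fold axis v@1; visible region now rows[4,8) x cols[1,2) = 4x1
Op 4 cut(3, 0): punch at orig (7,1); cuts so far [(7, 1)]; region rows[4,8) x cols[1,2) = 4x1
Op 5 cut(1, 0): punch at orig (5,1); cuts so far [(5, 1), (7, 1)]; region rows[4,8) x cols[1,2) = 4x1
Unfold 1 (reflect across v@1): 4 holes -> [(5, 0), (5, 1), (7, 0), (7, 1)]
Unfold 2 (reflect across v@2): 8 holes -> [(5, 0), (5, 1), (5, 2), (5, 3), (7, 0), (7, 1), (7, 2), (7, 3)]
Unfold 3 (reflect across h@4): 16 holes -> [(0, 0), (0, 1), (0, 2), (0, 3), (2, 0), (2, 1), (2, 2), (2, 3), (5, 0), (5, 1), (5, 2), (5, 3), (7, 0), (7, 1), (7, 2), (7, 3)]
Holes: [(0, 0), (0, 1), (0, 2), (0, 3), (2, 0), (2, 1), (2, 2), (2, 3), (5, 0), (5, 1), (5, 2), (5, 3), (7, 0), (7, 1), (7, 2), (7, 3)]

Answer: no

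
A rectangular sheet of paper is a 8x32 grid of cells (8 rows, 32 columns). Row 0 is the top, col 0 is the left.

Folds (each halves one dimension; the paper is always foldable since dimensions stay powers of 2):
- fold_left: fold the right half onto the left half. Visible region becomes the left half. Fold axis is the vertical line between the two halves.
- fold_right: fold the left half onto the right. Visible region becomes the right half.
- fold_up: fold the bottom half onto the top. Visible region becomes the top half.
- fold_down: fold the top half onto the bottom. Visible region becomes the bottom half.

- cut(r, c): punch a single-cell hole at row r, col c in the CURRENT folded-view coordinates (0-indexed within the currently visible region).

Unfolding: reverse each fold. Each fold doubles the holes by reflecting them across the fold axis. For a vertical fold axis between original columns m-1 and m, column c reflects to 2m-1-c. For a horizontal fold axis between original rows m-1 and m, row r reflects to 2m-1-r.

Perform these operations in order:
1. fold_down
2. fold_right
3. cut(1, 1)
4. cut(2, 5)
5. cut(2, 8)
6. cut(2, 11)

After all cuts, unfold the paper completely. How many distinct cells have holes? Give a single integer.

Op 1 fold_down: fold axis h@4; visible region now rows[4,8) x cols[0,32) = 4x32
Op 2 fold_right: fold axis v@16; visible region now rows[4,8) x cols[16,32) = 4x16
Op 3 cut(1, 1): punch at orig (5,17); cuts so far [(5, 17)]; region rows[4,8) x cols[16,32) = 4x16
Op 4 cut(2, 5): punch at orig (6,21); cuts so far [(5, 17), (6, 21)]; region rows[4,8) x cols[16,32) = 4x16
Op 5 cut(2, 8): punch at orig (6,24); cuts so far [(5, 17), (6, 21), (6, 24)]; region rows[4,8) x cols[16,32) = 4x16
Op 6 cut(2, 11): punch at orig (6,27); cuts so far [(5, 17), (6, 21), (6, 24), (6, 27)]; region rows[4,8) x cols[16,32) = 4x16
Unfold 1 (reflect across v@16): 8 holes -> [(5, 14), (5, 17), (6, 4), (6, 7), (6, 10), (6, 21), (6, 24), (6, 27)]
Unfold 2 (reflect across h@4): 16 holes -> [(1, 4), (1, 7), (1, 10), (1, 21), (1, 24), (1, 27), (2, 14), (2, 17), (5, 14), (5, 17), (6, 4), (6, 7), (6, 10), (6, 21), (6, 24), (6, 27)]

Answer: 16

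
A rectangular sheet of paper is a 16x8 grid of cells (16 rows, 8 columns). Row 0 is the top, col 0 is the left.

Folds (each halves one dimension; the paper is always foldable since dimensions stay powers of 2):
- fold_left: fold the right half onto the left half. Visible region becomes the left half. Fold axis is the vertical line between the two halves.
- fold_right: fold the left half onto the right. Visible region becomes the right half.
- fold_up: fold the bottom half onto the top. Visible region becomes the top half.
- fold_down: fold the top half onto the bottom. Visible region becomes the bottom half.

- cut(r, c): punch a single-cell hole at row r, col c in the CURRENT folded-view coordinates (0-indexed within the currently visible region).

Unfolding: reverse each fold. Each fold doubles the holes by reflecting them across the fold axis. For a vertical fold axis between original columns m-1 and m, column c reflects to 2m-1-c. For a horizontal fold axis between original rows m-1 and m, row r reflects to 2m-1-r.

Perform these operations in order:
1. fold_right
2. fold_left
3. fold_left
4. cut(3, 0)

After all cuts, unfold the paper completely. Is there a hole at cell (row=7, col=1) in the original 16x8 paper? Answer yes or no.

Op 1 fold_right: fold axis v@4; visible region now rows[0,16) x cols[4,8) = 16x4
Op 2 fold_left: fold axis v@6; visible region now rows[0,16) x cols[4,6) = 16x2
Op 3 fold_left: fold axis v@5; visible region now rows[0,16) x cols[4,5) = 16x1
Op 4 cut(3, 0): punch at orig (3,4); cuts so far [(3, 4)]; region rows[0,16) x cols[4,5) = 16x1
Unfold 1 (reflect across v@5): 2 holes -> [(3, 4), (3, 5)]
Unfold 2 (reflect across v@6): 4 holes -> [(3, 4), (3, 5), (3, 6), (3, 7)]
Unfold 3 (reflect across v@4): 8 holes -> [(3, 0), (3, 1), (3, 2), (3, 3), (3, 4), (3, 5), (3, 6), (3, 7)]
Holes: [(3, 0), (3, 1), (3, 2), (3, 3), (3, 4), (3, 5), (3, 6), (3, 7)]

Answer: no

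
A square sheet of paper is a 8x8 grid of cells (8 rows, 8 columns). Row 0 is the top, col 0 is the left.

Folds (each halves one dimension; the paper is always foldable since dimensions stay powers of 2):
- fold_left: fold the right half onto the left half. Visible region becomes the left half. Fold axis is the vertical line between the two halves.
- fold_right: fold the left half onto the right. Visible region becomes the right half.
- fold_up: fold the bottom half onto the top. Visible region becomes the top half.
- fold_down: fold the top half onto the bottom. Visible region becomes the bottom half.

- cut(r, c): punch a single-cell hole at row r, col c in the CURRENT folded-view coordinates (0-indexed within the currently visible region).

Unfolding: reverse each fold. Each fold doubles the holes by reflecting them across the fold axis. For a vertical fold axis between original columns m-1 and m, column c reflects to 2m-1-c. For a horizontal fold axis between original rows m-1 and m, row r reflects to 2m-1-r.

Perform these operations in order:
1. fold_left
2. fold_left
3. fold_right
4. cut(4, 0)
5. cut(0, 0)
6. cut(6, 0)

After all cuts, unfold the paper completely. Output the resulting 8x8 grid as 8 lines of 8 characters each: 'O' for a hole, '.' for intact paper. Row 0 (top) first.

Op 1 fold_left: fold axis v@4; visible region now rows[0,8) x cols[0,4) = 8x4
Op 2 fold_left: fold axis v@2; visible region now rows[0,8) x cols[0,2) = 8x2
Op 3 fold_right: fold axis v@1; visible region now rows[0,8) x cols[1,2) = 8x1
Op 4 cut(4, 0): punch at orig (4,1); cuts so far [(4, 1)]; region rows[0,8) x cols[1,2) = 8x1
Op 5 cut(0, 0): punch at orig (0,1); cuts so far [(0, 1), (4, 1)]; region rows[0,8) x cols[1,2) = 8x1
Op 6 cut(6, 0): punch at orig (6,1); cuts so far [(0, 1), (4, 1), (6, 1)]; region rows[0,8) x cols[1,2) = 8x1
Unfold 1 (reflect across v@1): 6 holes -> [(0, 0), (0, 1), (4, 0), (4, 1), (6, 0), (6, 1)]
Unfold 2 (reflect across v@2): 12 holes -> [(0, 0), (0, 1), (0, 2), (0, 3), (4, 0), (4, 1), (4, 2), (4, 3), (6, 0), (6, 1), (6, 2), (6, 3)]
Unfold 3 (reflect across v@4): 24 holes -> [(0, 0), (0, 1), (0, 2), (0, 3), (0, 4), (0, 5), (0, 6), (0, 7), (4, 0), (4, 1), (4, 2), (4, 3), (4, 4), (4, 5), (4, 6), (4, 7), (6, 0), (6, 1), (6, 2), (6, 3), (6, 4), (6, 5), (6, 6), (6, 7)]

Answer: OOOOOOOO
........
........
........
OOOOOOOO
........
OOOOOOOO
........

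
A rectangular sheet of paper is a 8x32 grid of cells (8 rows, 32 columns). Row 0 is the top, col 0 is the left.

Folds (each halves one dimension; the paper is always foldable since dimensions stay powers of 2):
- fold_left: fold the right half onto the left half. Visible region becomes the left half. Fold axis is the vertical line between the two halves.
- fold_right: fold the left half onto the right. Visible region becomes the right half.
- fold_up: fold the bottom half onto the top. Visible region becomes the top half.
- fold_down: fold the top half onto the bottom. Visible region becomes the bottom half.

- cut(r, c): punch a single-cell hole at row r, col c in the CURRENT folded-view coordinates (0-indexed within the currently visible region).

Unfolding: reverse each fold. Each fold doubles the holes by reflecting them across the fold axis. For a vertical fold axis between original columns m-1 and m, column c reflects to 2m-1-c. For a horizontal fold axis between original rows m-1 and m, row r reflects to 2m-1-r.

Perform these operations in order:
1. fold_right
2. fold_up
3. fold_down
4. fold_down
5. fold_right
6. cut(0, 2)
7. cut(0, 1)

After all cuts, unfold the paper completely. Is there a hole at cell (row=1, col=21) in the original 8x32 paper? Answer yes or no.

Op 1 fold_right: fold axis v@16; visible region now rows[0,8) x cols[16,32) = 8x16
Op 2 fold_up: fold axis h@4; visible region now rows[0,4) x cols[16,32) = 4x16
Op 3 fold_down: fold axis h@2; visible region now rows[2,4) x cols[16,32) = 2x16
Op 4 fold_down: fold axis h@3; visible region now rows[3,4) x cols[16,32) = 1x16
Op 5 fold_right: fold axis v@24; visible region now rows[3,4) x cols[24,32) = 1x8
Op 6 cut(0, 2): punch at orig (3,26); cuts so far [(3, 26)]; region rows[3,4) x cols[24,32) = 1x8
Op 7 cut(0, 1): punch at orig (3,25); cuts so far [(3, 25), (3, 26)]; region rows[3,4) x cols[24,32) = 1x8
Unfold 1 (reflect across v@24): 4 holes -> [(3, 21), (3, 22), (3, 25), (3, 26)]
Unfold 2 (reflect across h@3): 8 holes -> [(2, 21), (2, 22), (2, 25), (2, 26), (3, 21), (3, 22), (3, 25), (3, 26)]
Unfold 3 (reflect across h@2): 16 holes -> [(0, 21), (0, 22), (0, 25), (0, 26), (1, 21), (1, 22), (1, 25), (1, 26), (2, 21), (2, 22), (2, 25), (2, 26), (3, 21), (3, 22), (3, 25), (3, 26)]
Unfold 4 (reflect across h@4): 32 holes -> [(0, 21), (0, 22), (0, 25), (0, 26), (1, 21), (1, 22), (1, 25), (1, 26), (2, 21), (2, 22), (2, 25), (2, 26), (3, 21), (3, 22), (3, 25), (3, 26), (4, 21), (4, 22), (4, 25), (4, 26), (5, 21), (5, 22), (5, 25), (5, 26), (6, 21), (6, 22), (6, 25), (6, 26), (7, 21), (7, 22), (7, 25), (7, 26)]
Unfold 5 (reflect across v@16): 64 holes -> [(0, 5), (0, 6), (0, 9), (0, 10), (0, 21), (0, 22), (0, 25), (0, 26), (1, 5), (1, 6), (1, 9), (1, 10), (1, 21), (1, 22), (1, 25), (1, 26), (2, 5), (2, 6), (2, 9), (2, 10), (2, 21), (2, 22), (2, 25), (2, 26), (3, 5), (3, 6), (3, 9), (3, 10), (3, 21), (3, 22), (3, 25), (3, 26), (4, 5), (4, 6), (4, 9), (4, 10), (4, 21), (4, 22), (4, 25), (4, 26), (5, 5), (5, 6), (5, 9), (5, 10), (5, 21), (5, 22), (5, 25), (5, 26), (6, 5), (6, 6), (6, 9), (6, 10), (6, 21), (6, 22), (6, 25), (6, 26), (7, 5), (7, 6), (7, 9), (7, 10), (7, 21), (7, 22), (7, 25), (7, 26)]
Holes: [(0, 5), (0, 6), (0, 9), (0, 10), (0, 21), (0, 22), (0, 25), (0, 26), (1, 5), (1, 6), (1, 9), (1, 10), (1, 21), (1, 22), (1, 25), (1, 26), (2, 5), (2, 6), (2, 9), (2, 10), (2, 21), (2, 22), (2, 25), (2, 26), (3, 5), (3, 6), (3, 9), (3, 10), (3, 21), (3, 22), (3, 25), (3, 26), (4, 5), (4, 6), (4, 9), (4, 10), (4, 21), (4, 22), (4, 25), (4, 26), (5, 5), (5, 6), (5, 9), (5, 10), (5, 21), (5, 22), (5, 25), (5, 26), (6, 5), (6, 6), (6, 9), (6, 10), (6, 21), (6, 22), (6, 25), (6, 26), (7, 5), (7, 6), (7, 9), (7, 10), (7, 21), (7, 22), (7, 25), (7, 26)]

Answer: yes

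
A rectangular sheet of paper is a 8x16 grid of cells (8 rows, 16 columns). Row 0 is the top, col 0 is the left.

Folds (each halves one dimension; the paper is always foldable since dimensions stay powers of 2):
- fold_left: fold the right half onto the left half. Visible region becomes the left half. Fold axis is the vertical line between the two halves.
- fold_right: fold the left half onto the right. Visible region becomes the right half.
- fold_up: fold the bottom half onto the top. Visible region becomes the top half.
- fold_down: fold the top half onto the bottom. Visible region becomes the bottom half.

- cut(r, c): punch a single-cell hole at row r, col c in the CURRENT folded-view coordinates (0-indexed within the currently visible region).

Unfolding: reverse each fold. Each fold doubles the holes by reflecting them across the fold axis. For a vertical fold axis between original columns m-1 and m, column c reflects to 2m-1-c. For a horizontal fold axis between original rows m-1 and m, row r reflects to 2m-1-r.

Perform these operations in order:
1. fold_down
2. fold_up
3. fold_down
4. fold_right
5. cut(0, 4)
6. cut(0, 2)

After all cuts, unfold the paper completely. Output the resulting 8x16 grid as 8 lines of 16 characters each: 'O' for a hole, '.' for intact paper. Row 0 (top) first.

Answer: ...O.O....O.O...
...O.O....O.O...
...O.O....O.O...
...O.O....O.O...
...O.O....O.O...
...O.O....O.O...
...O.O....O.O...
...O.O....O.O...

Derivation:
Op 1 fold_down: fold axis h@4; visible region now rows[4,8) x cols[0,16) = 4x16
Op 2 fold_up: fold axis h@6; visible region now rows[4,6) x cols[0,16) = 2x16
Op 3 fold_down: fold axis h@5; visible region now rows[5,6) x cols[0,16) = 1x16
Op 4 fold_right: fold axis v@8; visible region now rows[5,6) x cols[8,16) = 1x8
Op 5 cut(0, 4): punch at orig (5,12); cuts so far [(5, 12)]; region rows[5,6) x cols[8,16) = 1x8
Op 6 cut(0, 2): punch at orig (5,10); cuts so far [(5, 10), (5, 12)]; region rows[5,6) x cols[8,16) = 1x8
Unfold 1 (reflect across v@8): 4 holes -> [(5, 3), (5, 5), (5, 10), (5, 12)]
Unfold 2 (reflect across h@5): 8 holes -> [(4, 3), (4, 5), (4, 10), (4, 12), (5, 3), (5, 5), (5, 10), (5, 12)]
Unfold 3 (reflect across h@6): 16 holes -> [(4, 3), (4, 5), (4, 10), (4, 12), (5, 3), (5, 5), (5, 10), (5, 12), (6, 3), (6, 5), (6, 10), (6, 12), (7, 3), (7, 5), (7, 10), (7, 12)]
Unfold 4 (reflect across h@4): 32 holes -> [(0, 3), (0, 5), (0, 10), (0, 12), (1, 3), (1, 5), (1, 10), (1, 12), (2, 3), (2, 5), (2, 10), (2, 12), (3, 3), (3, 5), (3, 10), (3, 12), (4, 3), (4, 5), (4, 10), (4, 12), (5, 3), (5, 5), (5, 10), (5, 12), (6, 3), (6, 5), (6, 10), (6, 12), (7, 3), (7, 5), (7, 10), (7, 12)]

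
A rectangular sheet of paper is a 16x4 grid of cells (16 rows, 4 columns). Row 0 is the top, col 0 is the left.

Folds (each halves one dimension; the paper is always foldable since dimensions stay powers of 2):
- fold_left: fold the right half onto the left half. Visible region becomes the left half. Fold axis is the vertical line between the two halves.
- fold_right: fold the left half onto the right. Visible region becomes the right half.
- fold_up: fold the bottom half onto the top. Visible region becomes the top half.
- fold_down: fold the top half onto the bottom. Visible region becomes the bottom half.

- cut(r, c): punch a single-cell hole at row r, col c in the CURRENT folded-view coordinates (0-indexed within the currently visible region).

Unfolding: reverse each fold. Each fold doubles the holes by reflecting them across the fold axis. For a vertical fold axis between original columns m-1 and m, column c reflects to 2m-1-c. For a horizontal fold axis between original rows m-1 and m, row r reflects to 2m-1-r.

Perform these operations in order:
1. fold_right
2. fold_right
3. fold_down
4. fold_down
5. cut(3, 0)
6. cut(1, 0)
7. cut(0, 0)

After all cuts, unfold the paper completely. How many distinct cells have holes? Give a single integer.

Answer: 48

Derivation:
Op 1 fold_right: fold axis v@2; visible region now rows[0,16) x cols[2,4) = 16x2
Op 2 fold_right: fold axis v@3; visible region now rows[0,16) x cols[3,4) = 16x1
Op 3 fold_down: fold axis h@8; visible region now rows[8,16) x cols[3,4) = 8x1
Op 4 fold_down: fold axis h@12; visible region now rows[12,16) x cols[3,4) = 4x1
Op 5 cut(3, 0): punch at orig (15,3); cuts so far [(15, 3)]; region rows[12,16) x cols[3,4) = 4x1
Op 6 cut(1, 0): punch at orig (13,3); cuts so far [(13, 3), (15, 3)]; region rows[12,16) x cols[3,4) = 4x1
Op 7 cut(0, 0): punch at orig (12,3); cuts so far [(12, 3), (13, 3), (15, 3)]; region rows[12,16) x cols[3,4) = 4x1
Unfold 1 (reflect across h@12): 6 holes -> [(8, 3), (10, 3), (11, 3), (12, 3), (13, 3), (15, 3)]
Unfold 2 (reflect across h@8): 12 holes -> [(0, 3), (2, 3), (3, 3), (4, 3), (5, 3), (7, 3), (8, 3), (10, 3), (11, 3), (12, 3), (13, 3), (15, 3)]
Unfold 3 (reflect across v@3): 24 holes -> [(0, 2), (0, 3), (2, 2), (2, 3), (3, 2), (3, 3), (4, 2), (4, 3), (5, 2), (5, 3), (7, 2), (7, 3), (8, 2), (8, 3), (10, 2), (10, 3), (11, 2), (11, 3), (12, 2), (12, 3), (13, 2), (13, 3), (15, 2), (15, 3)]
Unfold 4 (reflect across v@2): 48 holes -> [(0, 0), (0, 1), (0, 2), (0, 3), (2, 0), (2, 1), (2, 2), (2, 3), (3, 0), (3, 1), (3, 2), (3, 3), (4, 0), (4, 1), (4, 2), (4, 3), (5, 0), (5, 1), (5, 2), (5, 3), (7, 0), (7, 1), (7, 2), (7, 3), (8, 0), (8, 1), (8, 2), (8, 3), (10, 0), (10, 1), (10, 2), (10, 3), (11, 0), (11, 1), (11, 2), (11, 3), (12, 0), (12, 1), (12, 2), (12, 3), (13, 0), (13, 1), (13, 2), (13, 3), (15, 0), (15, 1), (15, 2), (15, 3)]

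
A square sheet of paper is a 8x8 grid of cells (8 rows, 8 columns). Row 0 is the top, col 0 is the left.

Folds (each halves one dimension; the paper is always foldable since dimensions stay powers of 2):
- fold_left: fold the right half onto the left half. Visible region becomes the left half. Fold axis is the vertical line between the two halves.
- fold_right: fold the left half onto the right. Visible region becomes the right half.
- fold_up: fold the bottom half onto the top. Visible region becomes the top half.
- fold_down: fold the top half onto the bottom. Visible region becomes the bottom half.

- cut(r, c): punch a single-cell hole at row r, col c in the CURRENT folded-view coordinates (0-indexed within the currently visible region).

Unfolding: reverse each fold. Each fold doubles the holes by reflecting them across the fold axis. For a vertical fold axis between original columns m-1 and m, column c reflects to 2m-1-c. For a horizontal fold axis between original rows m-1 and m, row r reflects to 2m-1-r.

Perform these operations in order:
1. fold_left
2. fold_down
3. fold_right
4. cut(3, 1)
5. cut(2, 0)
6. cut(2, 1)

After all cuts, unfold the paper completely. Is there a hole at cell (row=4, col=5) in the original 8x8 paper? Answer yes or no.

Op 1 fold_left: fold axis v@4; visible region now rows[0,8) x cols[0,4) = 8x4
Op 2 fold_down: fold axis h@4; visible region now rows[4,8) x cols[0,4) = 4x4
Op 3 fold_right: fold axis v@2; visible region now rows[4,8) x cols[2,4) = 4x2
Op 4 cut(3, 1): punch at orig (7,3); cuts so far [(7, 3)]; region rows[4,8) x cols[2,4) = 4x2
Op 5 cut(2, 0): punch at orig (6,2); cuts so far [(6, 2), (7, 3)]; region rows[4,8) x cols[2,4) = 4x2
Op 6 cut(2, 1): punch at orig (6,3); cuts so far [(6, 2), (6, 3), (7, 3)]; region rows[4,8) x cols[2,4) = 4x2
Unfold 1 (reflect across v@2): 6 holes -> [(6, 0), (6, 1), (6, 2), (6, 3), (7, 0), (7, 3)]
Unfold 2 (reflect across h@4): 12 holes -> [(0, 0), (0, 3), (1, 0), (1, 1), (1, 2), (1, 3), (6, 0), (6, 1), (6, 2), (6, 3), (7, 0), (7, 3)]
Unfold 3 (reflect across v@4): 24 holes -> [(0, 0), (0, 3), (0, 4), (0, 7), (1, 0), (1, 1), (1, 2), (1, 3), (1, 4), (1, 5), (1, 6), (1, 7), (6, 0), (6, 1), (6, 2), (6, 3), (6, 4), (6, 5), (6, 6), (6, 7), (7, 0), (7, 3), (7, 4), (7, 7)]
Holes: [(0, 0), (0, 3), (0, 4), (0, 7), (1, 0), (1, 1), (1, 2), (1, 3), (1, 4), (1, 5), (1, 6), (1, 7), (6, 0), (6, 1), (6, 2), (6, 3), (6, 4), (6, 5), (6, 6), (6, 7), (7, 0), (7, 3), (7, 4), (7, 7)]

Answer: no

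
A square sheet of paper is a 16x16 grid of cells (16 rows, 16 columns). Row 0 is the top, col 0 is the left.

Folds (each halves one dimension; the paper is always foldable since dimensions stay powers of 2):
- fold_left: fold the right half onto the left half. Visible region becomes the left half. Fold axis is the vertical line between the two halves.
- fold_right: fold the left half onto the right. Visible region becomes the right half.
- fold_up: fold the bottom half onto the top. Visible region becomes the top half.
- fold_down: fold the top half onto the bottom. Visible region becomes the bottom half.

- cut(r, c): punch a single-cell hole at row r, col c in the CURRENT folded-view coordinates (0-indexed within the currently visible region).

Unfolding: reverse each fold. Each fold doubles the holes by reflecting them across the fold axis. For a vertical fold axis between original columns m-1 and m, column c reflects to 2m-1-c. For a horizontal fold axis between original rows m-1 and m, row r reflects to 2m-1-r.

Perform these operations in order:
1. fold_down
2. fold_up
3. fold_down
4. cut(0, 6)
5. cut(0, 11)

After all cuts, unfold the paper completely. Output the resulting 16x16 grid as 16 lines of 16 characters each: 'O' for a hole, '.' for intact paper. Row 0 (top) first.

Op 1 fold_down: fold axis h@8; visible region now rows[8,16) x cols[0,16) = 8x16
Op 2 fold_up: fold axis h@12; visible region now rows[8,12) x cols[0,16) = 4x16
Op 3 fold_down: fold axis h@10; visible region now rows[10,12) x cols[0,16) = 2x16
Op 4 cut(0, 6): punch at orig (10,6); cuts so far [(10, 6)]; region rows[10,12) x cols[0,16) = 2x16
Op 5 cut(0, 11): punch at orig (10,11); cuts so far [(10, 6), (10, 11)]; region rows[10,12) x cols[0,16) = 2x16
Unfold 1 (reflect across h@10): 4 holes -> [(9, 6), (9, 11), (10, 6), (10, 11)]
Unfold 2 (reflect across h@12): 8 holes -> [(9, 6), (9, 11), (10, 6), (10, 11), (13, 6), (13, 11), (14, 6), (14, 11)]
Unfold 3 (reflect across h@8): 16 holes -> [(1, 6), (1, 11), (2, 6), (2, 11), (5, 6), (5, 11), (6, 6), (6, 11), (9, 6), (9, 11), (10, 6), (10, 11), (13, 6), (13, 11), (14, 6), (14, 11)]

Answer: ................
......O....O....
......O....O....
................
................
......O....O....
......O....O....
................
................
......O....O....
......O....O....
................
................
......O....O....
......O....O....
................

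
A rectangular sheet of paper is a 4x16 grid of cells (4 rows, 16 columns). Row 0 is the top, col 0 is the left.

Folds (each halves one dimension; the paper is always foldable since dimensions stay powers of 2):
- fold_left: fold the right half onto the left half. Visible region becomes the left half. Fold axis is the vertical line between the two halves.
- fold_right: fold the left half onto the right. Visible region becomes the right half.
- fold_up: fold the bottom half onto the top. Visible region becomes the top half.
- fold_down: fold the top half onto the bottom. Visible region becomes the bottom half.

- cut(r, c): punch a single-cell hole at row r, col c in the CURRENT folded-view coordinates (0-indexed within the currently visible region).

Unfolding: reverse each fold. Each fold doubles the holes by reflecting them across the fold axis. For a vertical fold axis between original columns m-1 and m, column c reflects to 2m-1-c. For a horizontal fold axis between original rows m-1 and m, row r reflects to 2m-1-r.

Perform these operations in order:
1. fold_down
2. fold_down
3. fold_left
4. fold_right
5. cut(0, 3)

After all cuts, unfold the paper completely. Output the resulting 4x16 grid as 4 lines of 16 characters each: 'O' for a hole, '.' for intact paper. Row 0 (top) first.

Answer: O......OO......O
O......OO......O
O......OO......O
O......OO......O

Derivation:
Op 1 fold_down: fold axis h@2; visible region now rows[2,4) x cols[0,16) = 2x16
Op 2 fold_down: fold axis h@3; visible region now rows[3,4) x cols[0,16) = 1x16
Op 3 fold_left: fold axis v@8; visible region now rows[3,4) x cols[0,8) = 1x8
Op 4 fold_right: fold axis v@4; visible region now rows[3,4) x cols[4,8) = 1x4
Op 5 cut(0, 3): punch at orig (3,7); cuts so far [(3, 7)]; region rows[3,4) x cols[4,8) = 1x4
Unfold 1 (reflect across v@4): 2 holes -> [(3, 0), (3, 7)]
Unfold 2 (reflect across v@8): 4 holes -> [(3, 0), (3, 7), (3, 8), (3, 15)]
Unfold 3 (reflect across h@3): 8 holes -> [(2, 0), (2, 7), (2, 8), (2, 15), (3, 0), (3, 7), (3, 8), (3, 15)]
Unfold 4 (reflect across h@2): 16 holes -> [(0, 0), (0, 7), (0, 8), (0, 15), (1, 0), (1, 7), (1, 8), (1, 15), (2, 0), (2, 7), (2, 8), (2, 15), (3, 0), (3, 7), (3, 8), (3, 15)]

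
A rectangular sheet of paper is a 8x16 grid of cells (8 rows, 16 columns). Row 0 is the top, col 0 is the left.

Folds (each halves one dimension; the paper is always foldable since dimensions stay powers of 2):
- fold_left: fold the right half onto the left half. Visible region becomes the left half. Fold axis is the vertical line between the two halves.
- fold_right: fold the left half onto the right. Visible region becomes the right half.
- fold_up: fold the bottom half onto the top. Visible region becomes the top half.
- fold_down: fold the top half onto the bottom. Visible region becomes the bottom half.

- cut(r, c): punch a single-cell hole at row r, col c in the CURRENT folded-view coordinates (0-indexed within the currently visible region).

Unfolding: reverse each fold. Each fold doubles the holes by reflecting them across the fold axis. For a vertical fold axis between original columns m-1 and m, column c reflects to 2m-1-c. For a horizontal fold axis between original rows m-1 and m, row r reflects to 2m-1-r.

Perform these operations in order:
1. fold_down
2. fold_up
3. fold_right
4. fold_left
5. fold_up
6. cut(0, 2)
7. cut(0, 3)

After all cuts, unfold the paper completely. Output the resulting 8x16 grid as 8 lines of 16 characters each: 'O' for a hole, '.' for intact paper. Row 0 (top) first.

Op 1 fold_down: fold axis h@4; visible region now rows[4,8) x cols[0,16) = 4x16
Op 2 fold_up: fold axis h@6; visible region now rows[4,6) x cols[0,16) = 2x16
Op 3 fold_right: fold axis v@8; visible region now rows[4,6) x cols[8,16) = 2x8
Op 4 fold_left: fold axis v@12; visible region now rows[4,6) x cols[8,12) = 2x4
Op 5 fold_up: fold axis h@5; visible region now rows[4,5) x cols[8,12) = 1x4
Op 6 cut(0, 2): punch at orig (4,10); cuts so far [(4, 10)]; region rows[4,5) x cols[8,12) = 1x4
Op 7 cut(0, 3): punch at orig (4,11); cuts so far [(4, 10), (4, 11)]; region rows[4,5) x cols[8,12) = 1x4
Unfold 1 (reflect across h@5): 4 holes -> [(4, 10), (4, 11), (5, 10), (5, 11)]
Unfold 2 (reflect across v@12): 8 holes -> [(4, 10), (4, 11), (4, 12), (4, 13), (5, 10), (5, 11), (5, 12), (5, 13)]
Unfold 3 (reflect across v@8): 16 holes -> [(4, 2), (4, 3), (4, 4), (4, 5), (4, 10), (4, 11), (4, 12), (4, 13), (5, 2), (5, 3), (5, 4), (5, 5), (5, 10), (5, 11), (5, 12), (5, 13)]
Unfold 4 (reflect across h@6): 32 holes -> [(4, 2), (4, 3), (4, 4), (4, 5), (4, 10), (4, 11), (4, 12), (4, 13), (5, 2), (5, 3), (5, 4), (5, 5), (5, 10), (5, 11), (5, 12), (5, 13), (6, 2), (6, 3), (6, 4), (6, 5), (6, 10), (6, 11), (6, 12), (6, 13), (7, 2), (7, 3), (7, 4), (7, 5), (7, 10), (7, 11), (7, 12), (7, 13)]
Unfold 5 (reflect across h@4): 64 holes -> [(0, 2), (0, 3), (0, 4), (0, 5), (0, 10), (0, 11), (0, 12), (0, 13), (1, 2), (1, 3), (1, 4), (1, 5), (1, 10), (1, 11), (1, 12), (1, 13), (2, 2), (2, 3), (2, 4), (2, 5), (2, 10), (2, 11), (2, 12), (2, 13), (3, 2), (3, 3), (3, 4), (3, 5), (3, 10), (3, 11), (3, 12), (3, 13), (4, 2), (4, 3), (4, 4), (4, 5), (4, 10), (4, 11), (4, 12), (4, 13), (5, 2), (5, 3), (5, 4), (5, 5), (5, 10), (5, 11), (5, 12), (5, 13), (6, 2), (6, 3), (6, 4), (6, 5), (6, 10), (6, 11), (6, 12), (6, 13), (7, 2), (7, 3), (7, 4), (7, 5), (7, 10), (7, 11), (7, 12), (7, 13)]

Answer: ..OOOO....OOOO..
..OOOO....OOOO..
..OOOO....OOOO..
..OOOO....OOOO..
..OOOO....OOOO..
..OOOO....OOOO..
..OOOO....OOOO..
..OOOO....OOOO..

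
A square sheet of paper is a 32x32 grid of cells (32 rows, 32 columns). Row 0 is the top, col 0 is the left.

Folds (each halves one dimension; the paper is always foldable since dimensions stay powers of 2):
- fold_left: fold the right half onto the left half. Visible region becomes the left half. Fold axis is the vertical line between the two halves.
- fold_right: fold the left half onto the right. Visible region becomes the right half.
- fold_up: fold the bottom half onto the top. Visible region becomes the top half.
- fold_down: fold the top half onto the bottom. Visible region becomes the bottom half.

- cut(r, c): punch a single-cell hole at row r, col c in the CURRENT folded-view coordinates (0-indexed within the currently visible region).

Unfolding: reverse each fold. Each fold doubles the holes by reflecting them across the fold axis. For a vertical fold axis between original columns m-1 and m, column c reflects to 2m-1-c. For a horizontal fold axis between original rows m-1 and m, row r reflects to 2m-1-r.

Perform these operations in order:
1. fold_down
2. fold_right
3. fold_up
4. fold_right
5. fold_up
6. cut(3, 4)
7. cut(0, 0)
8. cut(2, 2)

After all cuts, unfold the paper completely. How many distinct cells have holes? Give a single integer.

Op 1 fold_down: fold axis h@16; visible region now rows[16,32) x cols[0,32) = 16x32
Op 2 fold_right: fold axis v@16; visible region now rows[16,32) x cols[16,32) = 16x16
Op 3 fold_up: fold axis h@24; visible region now rows[16,24) x cols[16,32) = 8x16
Op 4 fold_right: fold axis v@24; visible region now rows[16,24) x cols[24,32) = 8x8
Op 5 fold_up: fold axis h@20; visible region now rows[16,20) x cols[24,32) = 4x8
Op 6 cut(3, 4): punch at orig (19,28); cuts so far [(19, 28)]; region rows[16,20) x cols[24,32) = 4x8
Op 7 cut(0, 0): punch at orig (16,24); cuts so far [(16, 24), (19, 28)]; region rows[16,20) x cols[24,32) = 4x8
Op 8 cut(2, 2): punch at orig (18,26); cuts so far [(16, 24), (18, 26), (19, 28)]; region rows[16,20) x cols[24,32) = 4x8
Unfold 1 (reflect across h@20): 6 holes -> [(16, 24), (18, 26), (19, 28), (20, 28), (21, 26), (23, 24)]
Unfold 2 (reflect across v@24): 12 holes -> [(16, 23), (16, 24), (18, 21), (18, 26), (19, 19), (19, 28), (20, 19), (20, 28), (21, 21), (21, 26), (23, 23), (23, 24)]
Unfold 3 (reflect across h@24): 24 holes -> [(16, 23), (16, 24), (18, 21), (18, 26), (19, 19), (19, 28), (20, 19), (20, 28), (21, 21), (21, 26), (23, 23), (23, 24), (24, 23), (24, 24), (26, 21), (26, 26), (27, 19), (27, 28), (28, 19), (28, 28), (29, 21), (29, 26), (31, 23), (31, 24)]
Unfold 4 (reflect across v@16): 48 holes -> [(16, 7), (16, 8), (16, 23), (16, 24), (18, 5), (18, 10), (18, 21), (18, 26), (19, 3), (19, 12), (19, 19), (19, 28), (20, 3), (20, 12), (20, 19), (20, 28), (21, 5), (21, 10), (21, 21), (21, 26), (23, 7), (23, 8), (23, 23), (23, 24), (24, 7), (24, 8), (24, 23), (24, 24), (26, 5), (26, 10), (26, 21), (26, 26), (27, 3), (27, 12), (27, 19), (27, 28), (28, 3), (28, 12), (28, 19), (28, 28), (29, 5), (29, 10), (29, 21), (29, 26), (31, 7), (31, 8), (31, 23), (31, 24)]
Unfold 5 (reflect across h@16): 96 holes -> [(0, 7), (0, 8), (0, 23), (0, 24), (2, 5), (2, 10), (2, 21), (2, 26), (3, 3), (3, 12), (3, 19), (3, 28), (4, 3), (4, 12), (4, 19), (4, 28), (5, 5), (5, 10), (5, 21), (5, 26), (7, 7), (7, 8), (7, 23), (7, 24), (8, 7), (8, 8), (8, 23), (8, 24), (10, 5), (10, 10), (10, 21), (10, 26), (11, 3), (11, 12), (11, 19), (11, 28), (12, 3), (12, 12), (12, 19), (12, 28), (13, 5), (13, 10), (13, 21), (13, 26), (15, 7), (15, 8), (15, 23), (15, 24), (16, 7), (16, 8), (16, 23), (16, 24), (18, 5), (18, 10), (18, 21), (18, 26), (19, 3), (19, 12), (19, 19), (19, 28), (20, 3), (20, 12), (20, 19), (20, 28), (21, 5), (21, 10), (21, 21), (21, 26), (23, 7), (23, 8), (23, 23), (23, 24), (24, 7), (24, 8), (24, 23), (24, 24), (26, 5), (26, 10), (26, 21), (26, 26), (27, 3), (27, 12), (27, 19), (27, 28), (28, 3), (28, 12), (28, 19), (28, 28), (29, 5), (29, 10), (29, 21), (29, 26), (31, 7), (31, 8), (31, 23), (31, 24)]

Answer: 96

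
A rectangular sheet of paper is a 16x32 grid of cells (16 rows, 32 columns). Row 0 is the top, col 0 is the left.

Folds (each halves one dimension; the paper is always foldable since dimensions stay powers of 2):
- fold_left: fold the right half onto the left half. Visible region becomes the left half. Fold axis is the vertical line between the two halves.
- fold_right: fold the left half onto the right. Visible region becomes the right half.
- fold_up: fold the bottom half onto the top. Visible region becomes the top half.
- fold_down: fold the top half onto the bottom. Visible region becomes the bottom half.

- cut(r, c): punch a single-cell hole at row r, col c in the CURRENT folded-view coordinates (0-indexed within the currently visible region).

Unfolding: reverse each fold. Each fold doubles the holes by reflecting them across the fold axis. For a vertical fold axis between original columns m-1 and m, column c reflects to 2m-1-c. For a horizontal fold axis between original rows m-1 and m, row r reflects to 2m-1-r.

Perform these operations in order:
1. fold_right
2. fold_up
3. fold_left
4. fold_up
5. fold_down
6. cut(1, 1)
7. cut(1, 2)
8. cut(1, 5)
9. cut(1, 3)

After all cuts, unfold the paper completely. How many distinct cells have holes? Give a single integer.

Op 1 fold_right: fold axis v@16; visible region now rows[0,16) x cols[16,32) = 16x16
Op 2 fold_up: fold axis h@8; visible region now rows[0,8) x cols[16,32) = 8x16
Op 3 fold_left: fold axis v@24; visible region now rows[0,8) x cols[16,24) = 8x8
Op 4 fold_up: fold axis h@4; visible region now rows[0,4) x cols[16,24) = 4x8
Op 5 fold_down: fold axis h@2; visible region now rows[2,4) x cols[16,24) = 2x8
Op 6 cut(1, 1): punch at orig (3,17); cuts so far [(3, 17)]; region rows[2,4) x cols[16,24) = 2x8
Op 7 cut(1, 2): punch at orig (3,18); cuts so far [(3, 17), (3, 18)]; region rows[2,4) x cols[16,24) = 2x8
Op 8 cut(1, 5): punch at orig (3,21); cuts so far [(3, 17), (3, 18), (3, 21)]; region rows[2,4) x cols[16,24) = 2x8
Op 9 cut(1, 3): punch at orig (3,19); cuts so far [(3, 17), (3, 18), (3, 19), (3, 21)]; region rows[2,4) x cols[16,24) = 2x8
Unfold 1 (reflect across h@2): 8 holes -> [(0, 17), (0, 18), (0, 19), (0, 21), (3, 17), (3, 18), (3, 19), (3, 21)]
Unfold 2 (reflect across h@4): 16 holes -> [(0, 17), (0, 18), (0, 19), (0, 21), (3, 17), (3, 18), (3, 19), (3, 21), (4, 17), (4, 18), (4, 19), (4, 21), (7, 17), (7, 18), (7, 19), (7, 21)]
Unfold 3 (reflect across v@24): 32 holes -> [(0, 17), (0, 18), (0, 19), (0, 21), (0, 26), (0, 28), (0, 29), (0, 30), (3, 17), (3, 18), (3, 19), (3, 21), (3, 26), (3, 28), (3, 29), (3, 30), (4, 17), (4, 18), (4, 19), (4, 21), (4, 26), (4, 28), (4, 29), (4, 30), (7, 17), (7, 18), (7, 19), (7, 21), (7, 26), (7, 28), (7, 29), (7, 30)]
Unfold 4 (reflect across h@8): 64 holes -> [(0, 17), (0, 18), (0, 19), (0, 21), (0, 26), (0, 28), (0, 29), (0, 30), (3, 17), (3, 18), (3, 19), (3, 21), (3, 26), (3, 28), (3, 29), (3, 30), (4, 17), (4, 18), (4, 19), (4, 21), (4, 26), (4, 28), (4, 29), (4, 30), (7, 17), (7, 18), (7, 19), (7, 21), (7, 26), (7, 28), (7, 29), (7, 30), (8, 17), (8, 18), (8, 19), (8, 21), (8, 26), (8, 28), (8, 29), (8, 30), (11, 17), (11, 18), (11, 19), (11, 21), (11, 26), (11, 28), (11, 29), (11, 30), (12, 17), (12, 18), (12, 19), (12, 21), (12, 26), (12, 28), (12, 29), (12, 30), (15, 17), (15, 18), (15, 19), (15, 21), (15, 26), (15, 28), (15, 29), (15, 30)]
Unfold 5 (reflect across v@16): 128 holes -> [(0, 1), (0, 2), (0, 3), (0, 5), (0, 10), (0, 12), (0, 13), (0, 14), (0, 17), (0, 18), (0, 19), (0, 21), (0, 26), (0, 28), (0, 29), (0, 30), (3, 1), (3, 2), (3, 3), (3, 5), (3, 10), (3, 12), (3, 13), (3, 14), (3, 17), (3, 18), (3, 19), (3, 21), (3, 26), (3, 28), (3, 29), (3, 30), (4, 1), (4, 2), (4, 3), (4, 5), (4, 10), (4, 12), (4, 13), (4, 14), (4, 17), (4, 18), (4, 19), (4, 21), (4, 26), (4, 28), (4, 29), (4, 30), (7, 1), (7, 2), (7, 3), (7, 5), (7, 10), (7, 12), (7, 13), (7, 14), (7, 17), (7, 18), (7, 19), (7, 21), (7, 26), (7, 28), (7, 29), (7, 30), (8, 1), (8, 2), (8, 3), (8, 5), (8, 10), (8, 12), (8, 13), (8, 14), (8, 17), (8, 18), (8, 19), (8, 21), (8, 26), (8, 28), (8, 29), (8, 30), (11, 1), (11, 2), (11, 3), (11, 5), (11, 10), (11, 12), (11, 13), (11, 14), (11, 17), (11, 18), (11, 19), (11, 21), (11, 26), (11, 28), (11, 29), (11, 30), (12, 1), (12, 2), (12, 3), (12, 5), (12, 10), (12, 12), (12, 13), (12, 14), (12, 17), (12, 18), (12, 19), (12, 21), (12, 26), (12, 28), (12, 29), (12, 30), (15, 1), (15, 2), (15, 3), (15, 5), (15, 10), (15, 12), (15, 13), (15, 14), (15, 17), (15, 18), (15, 19), (15, 21), (15, 26), (15, 28), (15, 29), (15, 30)]

Answer: 128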